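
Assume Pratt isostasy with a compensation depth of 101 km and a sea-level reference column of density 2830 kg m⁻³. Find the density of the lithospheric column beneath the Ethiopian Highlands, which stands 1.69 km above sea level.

2780 kg m⁻³

Pratt balance: ρ_ref D = ρ (D + h).
ρ = ρ_ref D/(D + h) = 2830 × 101 km/(101 km + 1.69 km) = 2780 kg m⁻³.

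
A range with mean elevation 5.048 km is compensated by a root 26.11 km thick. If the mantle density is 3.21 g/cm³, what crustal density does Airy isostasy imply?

2.69 g/cm³

ρ_c h = (ρ_m − ρ_c) r → ρ_c (h + r) = ρ_m r → ρ_c = ρ_m r / (h + r).
ρ_c = 3.21 × 26.11 km / (5.048 km + 26.11 km) = 2.69 g/cm³.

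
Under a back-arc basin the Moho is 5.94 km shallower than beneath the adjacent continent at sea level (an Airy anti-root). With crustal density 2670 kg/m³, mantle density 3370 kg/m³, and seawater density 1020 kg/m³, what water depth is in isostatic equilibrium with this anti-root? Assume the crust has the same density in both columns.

Replacing a thickness d of crust by seawater at the top must be balanced by replacing crust with mantle at the base: d (ρ_c − ρ_w) = a (ρ_m − ρ_c).
d = a (ρ_m − ρ_c)/(ρ_c − ρ_w) = 5.94 km × 700/1650 = 2.52 km.

2.52 km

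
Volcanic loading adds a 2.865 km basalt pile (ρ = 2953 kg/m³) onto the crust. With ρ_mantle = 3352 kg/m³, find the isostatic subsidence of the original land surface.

Subaerial loading: s = t ρ_load / ρ_m.
s = 2.865 km × 2953/3352 = 2.52 km.

2.52 km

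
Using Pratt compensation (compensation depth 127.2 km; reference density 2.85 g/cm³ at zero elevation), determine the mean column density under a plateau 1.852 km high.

2.81 g/cm³

Pratt balance: ρ_ref D = ρ (D + h).
ρ = ρ_ref D/(D + h) = 2.85 × 127.2 km/(127.2 km + 1.852 km) = 2.81 g/cm³.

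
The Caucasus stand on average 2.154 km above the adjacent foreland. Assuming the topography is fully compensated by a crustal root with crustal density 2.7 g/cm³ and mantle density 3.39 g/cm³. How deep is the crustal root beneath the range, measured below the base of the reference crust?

For local isostatic compensation: the weight of the topography is balanced by the buoyancy of the root, ρ_c h = (ρ_m − ρ_c) r.
r = h · ρ_c / (ρ_m − ρ_c) = 2.154 km × 2.7 / (3.39 − 2.7) = 8.43 km.

8.43 km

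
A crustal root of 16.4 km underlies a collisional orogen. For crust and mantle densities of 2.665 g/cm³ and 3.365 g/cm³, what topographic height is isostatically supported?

Balancing pressure at the compensation depth: ρ_c h = (ρ_m − ρ_c) r.
h = r (ρ_m − ρ_c) / ρ_c = 16.4 km × (3.365 − 2.665) / 2.665 = 4.31 km.

4.31 km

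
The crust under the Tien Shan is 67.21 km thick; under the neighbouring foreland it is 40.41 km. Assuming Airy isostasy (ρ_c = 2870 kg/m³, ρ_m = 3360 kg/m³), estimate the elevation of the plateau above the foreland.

Excess crust Δ = 67.21 km − 40.41 km = 26.8 km, split between elevation h and root r with h + r = Δ.
Airy balance ρ_c h = (ρ_m − ρ_c) r gives r = h ρ_c/(ρ_m − ρ_c), so h (1 + ρ_c/(ρ_m − ρ_c)) = Δ, i.e. h = Δ (ρ_m − ρ_c)/ρ_m.
h = 26.8 km × 490/3360 = 3.91 km.

3.91 km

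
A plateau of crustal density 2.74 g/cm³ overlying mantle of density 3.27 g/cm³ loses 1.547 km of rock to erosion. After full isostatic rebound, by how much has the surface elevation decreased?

Rebound u = e ρ_c/ρ_m = 1.547 km × 2.74/3.27 = 1.296 km.
Net surface drop = e − u = 1.547 km − 1.296 km = e (ρ_m − ρ_c)/ρ_m = 0.251 km.

0.251 km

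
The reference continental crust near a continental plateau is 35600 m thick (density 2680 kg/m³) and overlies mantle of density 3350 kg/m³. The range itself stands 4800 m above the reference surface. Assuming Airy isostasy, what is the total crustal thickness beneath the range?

59600 m

Root depth r = h ρ_c / (ρ_m − ρ_c) = 4800 m × 2680 / 670 = 19200 m.
Total thickness = T + h + r = 35600 m + 4800 m + 19200 m = 59600 m.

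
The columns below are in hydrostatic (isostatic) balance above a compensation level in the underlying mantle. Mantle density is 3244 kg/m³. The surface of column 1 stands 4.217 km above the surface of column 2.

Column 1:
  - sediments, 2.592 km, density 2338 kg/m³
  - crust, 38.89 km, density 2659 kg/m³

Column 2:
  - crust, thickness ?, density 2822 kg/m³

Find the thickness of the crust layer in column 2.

27.1 km

Take the compensation level at the base of the deeper column (depth z_c below the surface of column 1) and equate Σ ρ_i t_i down to z_c; mantle fills any gap and the z_c terms cancel.
Column 1: 2.592×2338 + 38.89×2659 + (z_c − 41.482)×3244
Column 2: 4.217×0 + x×2822 + (z_c − 4.217 − 0 − x)×3244
The z_c×3244 term appears on both sides and cancels. Collect the known terms of each column as K = Σ(ρt)_known − 3244 × (depth of known layers): K_1 = 109468.606 − 3244×41.482 = −25099.002; K_2 = 0 − 3244×(4.217 + 0) = −13679.948.
Balance: K_1 = K_2 − x×(3244 − 2822), so x = (K_2 − K_1)/(3244 − 2822) = 11419.1/422 = 27.1 km.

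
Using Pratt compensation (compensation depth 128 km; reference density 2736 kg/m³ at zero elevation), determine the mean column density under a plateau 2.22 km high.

Pratt balance: ρ_ref D = ρ (D + h).
ρ = ρ_ref D/(D + h) = 2736 × 128 km/(128 km + 2.22 km) = 2690 kg/m³.

2690 kg/m³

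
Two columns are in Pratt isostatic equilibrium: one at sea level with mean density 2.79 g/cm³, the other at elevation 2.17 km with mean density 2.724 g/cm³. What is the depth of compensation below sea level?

89.6 km

ρ_ref D = ρ (D + h) → D (ρ_ref − ρ) = ρ h.
D = ρ h/(ρ_ref − ρ) = 2.724 × 2.17 km/(2.79 − 2.724) = 89.6 km.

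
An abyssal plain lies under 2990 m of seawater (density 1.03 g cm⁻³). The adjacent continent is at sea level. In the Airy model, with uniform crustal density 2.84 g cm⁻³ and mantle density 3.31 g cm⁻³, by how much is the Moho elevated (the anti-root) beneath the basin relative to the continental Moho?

Balancing pressure at the compensation depth: replacing crust with seawater at the top is compensated by replacing crust with mantle at the base: d (ρ_c − ρ_w) = a (ρ_m − ρ_c).
a = d (ρ_c − ρ_w)/(ρ_m − ρ_c) = 2990 m × 1.81/0.47 = 11500 m.

11500 m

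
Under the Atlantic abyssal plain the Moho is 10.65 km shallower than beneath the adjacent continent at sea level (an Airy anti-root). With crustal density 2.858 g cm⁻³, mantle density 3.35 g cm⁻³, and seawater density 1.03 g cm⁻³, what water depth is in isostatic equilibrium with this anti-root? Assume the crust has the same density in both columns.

2.87 km

Replacing a thickness d of crust by seawater at the top must be balanced by replacing crust with mantle at the base: d (ρ_c − ρ_w) = a (ρ_m − ρ_c).
d = a (ρ_m − ρ_c)/(ρ_c − ρ_w) = 10.65 km × 0.492/1.828 = 2.87 km.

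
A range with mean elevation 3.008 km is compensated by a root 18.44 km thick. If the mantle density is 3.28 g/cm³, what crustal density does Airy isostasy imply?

2.82 g/cm³

ρ_c h = (ρ_m − ρ_c) r → ρ_c (h + r) = ρ_m r → ρ_c = ρ_m r / (h + r).
ρ_c = 3.28 × 18.44 km / (3.008 km + 18.44 km) = 2.82 g/cm³.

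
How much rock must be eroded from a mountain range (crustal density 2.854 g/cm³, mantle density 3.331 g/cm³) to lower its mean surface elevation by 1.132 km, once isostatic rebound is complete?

Net drop Δ = e − u = e − e ρ_c/ρ_m = e (ρ_m − ρ_c)/ρ_m.
e = Δ ρ_m/(ρ_m − ρ_c) = 1.132 km × 3.331/0.477 = 7.91 km.

7.91 km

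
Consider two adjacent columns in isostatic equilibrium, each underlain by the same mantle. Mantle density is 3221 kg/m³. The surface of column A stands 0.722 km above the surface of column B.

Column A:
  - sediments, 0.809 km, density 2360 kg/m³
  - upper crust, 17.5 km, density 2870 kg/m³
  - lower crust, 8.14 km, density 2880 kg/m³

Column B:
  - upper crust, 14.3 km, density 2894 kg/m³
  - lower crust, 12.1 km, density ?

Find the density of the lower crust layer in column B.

3010 kg/m³

Take the compensation level at the base of the deeper column (depth z_c below the surface of column A) and equate Σ ρ_i t_i down to z_c; mantle fills any gap and the z_c terms cancel.
Column A: 0.809×2360 + 17.5×2870 + 8.14×2880 + (z_c − 26.449)×3221
Column B: 0.722×0 + 14.3×2894 + 12.1×ρ + (z_c − 0.722 − 26.4)×3221
The z_c×3221 term appears on both sides and cancels. Collect the known terms of each column as K = Σ(ρt)_known − 3221 × (depth of known layers): K_A = 75577.44 − 3221×26.449 = −9614.789; K_B = 41384.2 − 3221×(0.722 + 26.4) = −45975.762.
Balance: K_A = K_B + 12.1×ρ, so ρ = (K_A − K_B)/12.1 = 36361/12.1 = 3010 kg/m³.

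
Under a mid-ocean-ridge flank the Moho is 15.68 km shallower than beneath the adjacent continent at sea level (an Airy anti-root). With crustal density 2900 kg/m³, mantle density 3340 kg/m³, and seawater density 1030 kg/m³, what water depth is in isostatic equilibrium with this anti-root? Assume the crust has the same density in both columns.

Replacing a thickness d of crust by seawater at the top must be balanced by replacing crust with mantle at the base: d (ρ_c − ρ_w) = a (ρ_m − ρ_c).
d = a (ρ_m − ρ_c)/(ρ_c − ρ_w) = 15.68 km × 440/1870 = 3.69 km.

3.69 km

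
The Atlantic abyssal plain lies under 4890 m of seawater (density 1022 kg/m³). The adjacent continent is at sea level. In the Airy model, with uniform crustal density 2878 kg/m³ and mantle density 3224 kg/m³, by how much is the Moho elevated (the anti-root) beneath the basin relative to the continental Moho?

26200 m

In Airy isostatic equilibrium: replacing crust with seawater at the top is compensated by replacing crust with mantle at the base: d (ρ_c − ρ_w) = a (ρ_m − ρ_c).
a = d (ρ_c − ρ_w)/(ρ_m − ρ_c) = 4890 m × 1856/346 = 26200 m.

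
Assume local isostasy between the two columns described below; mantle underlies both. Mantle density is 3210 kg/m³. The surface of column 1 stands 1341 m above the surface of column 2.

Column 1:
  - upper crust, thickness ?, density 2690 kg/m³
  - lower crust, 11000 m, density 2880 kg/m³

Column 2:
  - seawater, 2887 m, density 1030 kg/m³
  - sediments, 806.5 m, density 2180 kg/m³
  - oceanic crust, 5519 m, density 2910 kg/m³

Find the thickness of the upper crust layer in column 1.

Take the compensation level at the base of the deeper column (depth z_c below the surface of column 1) and equate Σ ρ_i t_i down to z_c; mantle fills any gap and the z_c terms cancel.
Column 1: x×2690 + 11000×2880 + (z_c − 11000 − x)×3210
Column 2: 1341×0 + 2887×1030 + 806.5×2180 + 5519×2910 + (z_c − 1341 − 9212.5)×3210
The z_c×3210 term appears on both sides and cancels. Collect the known terms of each column as K = Σ(ρt)_known − 3210 × (depth of known layers): K_1 = 31680000 − 3210×11000 = −3630000; K_2 = 20792070 − 3210×(1341 + 9212.5) = −13084665.
Balance: K_1 − x×(3210 − 2690) = K_2, so x = (K_1 − K_2)/(3210 − 2690) = 9454660/520 = 18200 m.

18200 m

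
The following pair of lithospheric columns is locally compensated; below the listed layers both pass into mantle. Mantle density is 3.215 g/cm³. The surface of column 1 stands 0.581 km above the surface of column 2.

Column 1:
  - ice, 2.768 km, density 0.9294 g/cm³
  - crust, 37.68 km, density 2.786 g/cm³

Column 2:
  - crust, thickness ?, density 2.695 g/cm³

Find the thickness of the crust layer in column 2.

Take the compensation level at the base of the deeper column (depth z_c below the surface of column 1) and equate Σ ρ_i t_i down to z_c; mantle fills any gap and the z_c terms cancel.
Column 1: 2.768×0.9294 + 37.68×2.786 + (z_c − 40.448)×3.215
Column 2: 0.581×0 + x×2.695 + (z_c − 0.581 − 0 − x)×3.215
The z_c×3.215 term appears on both sides and cancels. Collect the known terms of each column as K = Σ(ρt)_known − 3.215 × (depth of known layers): K_1 = 107.549059 − 3.215×40.448 = −22.4912608; K_2 = 0 − 3.215×(0.581 + 0) = −1.867915.
Balance: K_1 = K_2 − x×(3.215 − 2.695), so x = (K_2 − K_1)/(3.215 − 2.695) = 20.6233/0.52 = 39.7 km.

39.7 km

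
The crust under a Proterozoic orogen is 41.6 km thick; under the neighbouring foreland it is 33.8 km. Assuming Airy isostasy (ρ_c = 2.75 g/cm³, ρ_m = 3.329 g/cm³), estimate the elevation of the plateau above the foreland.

Excess crust Δ = 41.6 km − 33.8 km = 7.8 km, split between elevation h and root r with h + r = Δ.
Airy balance ρ_c h = (ρ_m − ρ_c) r gives r = h ρ_c/(ρ_m − ρ_c), so h (1 + ρ_c/(ρ_m − ρ_c)) = Δ, i.e. h = Δ (ρ_m − ρ_c)/ρ_m.
h = 7.8 km × 0.579/3.329 = 1.36 km.

1.36 km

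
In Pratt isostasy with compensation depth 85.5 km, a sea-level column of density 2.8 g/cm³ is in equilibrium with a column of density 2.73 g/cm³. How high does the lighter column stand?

2.19 km

ρ_ref D = ρ (D + h) → h = D (ρ_ref − ρ)/ρ.
h = 85.5 km × (2.8 − 2.73)/2.73 = 2.19 km.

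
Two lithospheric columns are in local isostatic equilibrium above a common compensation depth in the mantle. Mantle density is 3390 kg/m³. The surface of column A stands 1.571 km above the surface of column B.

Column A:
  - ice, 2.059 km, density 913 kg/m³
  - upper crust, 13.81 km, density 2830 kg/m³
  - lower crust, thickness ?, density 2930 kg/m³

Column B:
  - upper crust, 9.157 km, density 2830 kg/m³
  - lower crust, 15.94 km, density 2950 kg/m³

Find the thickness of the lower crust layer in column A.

10.1 km

Take the compensation level at the base of the deeper column (depth z_c below the surface of column A) and equate Σ ρ_i t_i down to z_c; mantle fills any gap and the z_c terms cancel.
Column A: 2.059×913 + 13.81×2830 + x×2930 + (z_c − 15.869 − x)×3390
Column B: 1.571×0 + 9.157×2830 + 15.94×2950 + (z_c − 1.571 − 25.097)×3390
The z_c×3390 term appears on both sides and cancels. Collect the known terms of each column as K = Σ(ρt)_known − 3390 × (depth of known layers): K_A = 40962.167 − 3390×15.869 = −12833.743; K_B = 72937.31 − 3390×(1.571 + 25.097) = −17467.21.
Balance: K_A − x×(3390 − 2930) = K_B, so x = (K_A − K_B)/(3390 − 2930) = 4633.47/460 = 10.1 km.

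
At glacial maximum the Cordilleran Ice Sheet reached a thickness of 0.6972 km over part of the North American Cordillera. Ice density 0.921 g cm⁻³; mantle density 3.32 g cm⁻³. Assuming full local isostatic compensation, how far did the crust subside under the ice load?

0.193 km

By Archimedes' principle applied to the lithosphere: the ice load ρ_ice t is balanced by mantle displaced below, ρ_m s.
s = t ρ_ice / ρ_m = 0.6972 km × 0.921/3.32 = 0.193 km.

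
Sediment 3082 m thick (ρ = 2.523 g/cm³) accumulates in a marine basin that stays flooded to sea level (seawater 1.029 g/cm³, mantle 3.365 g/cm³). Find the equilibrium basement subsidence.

1970 m

Submarine loading: the sediment displaces seawater, and the subsidence is in turn flooded, so s (ρ_m − ρ_w) = t (ρ_sed − ρ_w).
s = 3082 m × (2.523 − 1.029) / (3.365 − 1.029) = 1970 m.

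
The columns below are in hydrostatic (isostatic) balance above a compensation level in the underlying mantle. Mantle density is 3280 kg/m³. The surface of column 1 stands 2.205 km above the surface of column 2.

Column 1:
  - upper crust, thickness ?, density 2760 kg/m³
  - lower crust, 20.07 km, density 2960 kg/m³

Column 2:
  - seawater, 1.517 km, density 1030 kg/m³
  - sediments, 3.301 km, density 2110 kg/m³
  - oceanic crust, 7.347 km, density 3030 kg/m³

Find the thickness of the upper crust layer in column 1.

19.1 km

Take the compensation level at the base of the deeper column (depth z_c below the surface of column 1) and equate Σ ρ_i t_i down to z_c; mantle fills any gap and the z_c terms cancel.
Column 1: x×2760 + 20.07×2960 + (z_c − 20.07 − x)×3280
Column 2: 2.205×0 + 1.517×1030 + 3.301×2110 + 7.347×3030 + (z_c − 2.205 − 12.165)×3280
The z_c×3280 term appears on both sides and cancels. Collect the known terms of each column as K = Σ(ρt)_known − 3280 × (depth of known layers): K_1 = 59407.2 − 3280×20.07 = −6422.4; K_2 = 30789.03 − 3280×(2.205 + 12.165) = −16344.57.
Balance: K_1 − x×(3280 − 2760) = K_2, so x = (K_1 − K_2)/(3280 − 2760) = 9922.17/520 = 19.1 km.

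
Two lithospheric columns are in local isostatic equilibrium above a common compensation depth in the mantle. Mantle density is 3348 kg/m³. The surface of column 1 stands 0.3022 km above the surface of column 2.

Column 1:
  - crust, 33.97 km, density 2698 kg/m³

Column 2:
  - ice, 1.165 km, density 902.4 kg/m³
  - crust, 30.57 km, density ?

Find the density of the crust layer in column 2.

Take the compensation level at the base of the deeper column (depth z_c below the surface of column 1) and equate Σ ρ_i t_i down to z_c; mantle fills any gap and the z_c terms cancel.
Column 1: 33.97×2698 + (z_c − 33.97)×3348
Column 2: 0.3022×0 + 1.165×902.4 + 30.57×ρ + (z_c − 0.3022 − 31.735)×3348
The z_c×3348 term appears on both sides and cancels. Collect the known terms of each column as K = Σ(ρt)_known − 3348 × (depth of known layers): K_1 = 91651.06 − 3348×33.97 = −22080.5; K_2 = 1051.296 − 3348×(0.3022 + 31.735) = −106209.25.
Balance: K_1 = K_2 + 30.57×ρ, so ρ = (K_1 − K_2)/30.57 = 84128.7/30.57 = 2750 kg/m³.

2750 kg/m³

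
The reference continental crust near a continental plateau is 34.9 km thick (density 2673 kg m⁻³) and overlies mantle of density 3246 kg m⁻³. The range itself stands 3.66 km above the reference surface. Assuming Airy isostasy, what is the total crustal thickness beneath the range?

55.6 km

Root depth r = h ρ_c / (ρ_m − ρ_c) = 3.66 km × 2673 / 573 = 17.07 km.
Total thickness = T + h + r = 34.9 km + 3.66 km + 17.07 km = 55.6 km.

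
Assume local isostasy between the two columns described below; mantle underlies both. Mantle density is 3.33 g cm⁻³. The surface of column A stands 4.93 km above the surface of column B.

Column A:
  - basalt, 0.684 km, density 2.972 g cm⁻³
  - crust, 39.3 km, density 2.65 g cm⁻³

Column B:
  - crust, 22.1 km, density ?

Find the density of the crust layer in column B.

Take the compensation level at the base of the deeper column (depth z_c below the surface of column A) and equate Σ ρ_i t_i down to z_c; mantle fills any gap and the z_c terms cancel.
Column A: 0.684×2.972 + 39.3×2.65 + (z_c − 39.984)×3.33
Column B: 4.93×0 + 22.1×ρ + (z_c − 4.93 − 22.1)×3.33
The z_c×3.33 term appears on both sides and cancels. Collect the known terms of each column as K = Σ(ρt)_known − 3.33 × (depth of known layers): K_A = 106.177848 − 3.33×39.984 = −26.968872; K_B = 0 − 3.33×(4.93 + 22.1) = −90.0099.
Balance: K_A = K_B + 22.1×ρ, so ρ = (K_A − K_B)/22.1 = 63.041/22.1 = 2.85 g cm⁻³.

2.85 g cm⁻³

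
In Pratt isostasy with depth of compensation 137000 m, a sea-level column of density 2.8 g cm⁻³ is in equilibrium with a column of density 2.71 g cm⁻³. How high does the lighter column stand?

4550 m

ρ_ref D = ρ (D + h) → h = D (ρ_ref − ρ)/ρ.
h = 137000 m × (2.8 − 2.71)/2.71 = 4550 m.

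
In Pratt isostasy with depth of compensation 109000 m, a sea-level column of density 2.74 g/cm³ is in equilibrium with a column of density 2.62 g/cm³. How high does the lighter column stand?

ρ_ref D = ρ (D + h) → h = D (ρ_ref − ρ)/ρ.
h = 109000 m × (2.74 − 2.62)/2.62 = 4990 m.

4990 m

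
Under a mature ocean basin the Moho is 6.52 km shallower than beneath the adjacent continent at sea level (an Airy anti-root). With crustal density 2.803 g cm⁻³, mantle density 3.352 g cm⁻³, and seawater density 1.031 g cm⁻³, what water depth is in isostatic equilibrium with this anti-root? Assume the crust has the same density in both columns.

2.02 km

Replacing a thickness d of crust by seawater at the top must be balanced by replacing crust with mantle at the base: d (ρ_c − ρ_w) = a (ρ_m − ρ_c).
d = a (ρ_m − ρ_c)/(ρ_c − ρ_w) = 6.52 km × 0.549/1.772 = 2.02 km.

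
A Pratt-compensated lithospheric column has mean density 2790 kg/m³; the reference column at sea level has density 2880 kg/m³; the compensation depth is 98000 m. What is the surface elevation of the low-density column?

ρ_ref D = ρ (D + h) → h = D (ρ_ref − ρ)/ρ.
h = 98000 m × (2880 − 2790)/2790 = 3160 m.

3160 m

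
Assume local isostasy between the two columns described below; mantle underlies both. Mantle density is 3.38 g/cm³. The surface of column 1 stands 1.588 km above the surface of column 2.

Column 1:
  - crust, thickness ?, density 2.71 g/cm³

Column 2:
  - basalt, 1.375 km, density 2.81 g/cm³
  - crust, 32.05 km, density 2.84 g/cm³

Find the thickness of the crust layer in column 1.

Take the compensation level at the base of the deeper column (depth z_c below the surface of column 1) and equate Σ ρ_i t_i down to z_c; mantle fills any gap and the z_c terms cancel.
Column 1: x×2.71 + (z_c − 0 − x)×3.38
Column 2: 1.588×0 + 1.375×2.81 + 32.05×2.84 + (z_c − 1.588 − 33.425)×3.38
The z_c×3.38 term appears on both sides and cancels. Collect the known terms of each column as K = Σ(ρt)_known − 3.38 × (depth of known layers): K_1 = 0 − 3.38×0 = 0; K_2 = 94.88575 − 3.38×(1.588 + 33.425) = −23.45819.
Balance: K_1 − x×(3.38 − 2.71) = K_2, so x = (K_1 − K_2)/(3.38 − 2.71) = 23.4582/0.67 = 35 km.

35 km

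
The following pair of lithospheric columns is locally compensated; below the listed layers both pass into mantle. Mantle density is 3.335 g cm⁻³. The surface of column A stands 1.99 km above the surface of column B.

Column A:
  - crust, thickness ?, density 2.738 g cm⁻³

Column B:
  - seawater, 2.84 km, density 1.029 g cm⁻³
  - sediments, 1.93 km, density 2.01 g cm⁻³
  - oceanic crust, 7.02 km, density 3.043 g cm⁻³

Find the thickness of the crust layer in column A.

Take the compensation level at the base of the deeper column (depth z_c below the surface of column A) and equate Σ ρ_i t_i down to z_c; mantle fills any gap and the z_c terms cancel.
Column A: x×2.738 + (z_c − 0 − x)×3.335
Column B: 1.99×0 + 2.84×1.029 + 1.93×2.01 + 7.02×3.043 + (z_c − 1.99 − 11.79)×3.335
The z_c×3.335 term appears on both sides and cancels. Collect the known terms of each column as K = Σ(ρt)_known − 3.335 × (depth of known layers): K_A = 0 − 3.335×0 = 0; K_B = 28.16352 − 3.335×(1.99 + 11.79) = −17.79278.
Balance: K_A − x×(3.335 − 2.738) = K_B, so x = (K_A − K_B)/(3.335 − 2.738) = 17.7928/0.597 = 29.8 km.

29.8 km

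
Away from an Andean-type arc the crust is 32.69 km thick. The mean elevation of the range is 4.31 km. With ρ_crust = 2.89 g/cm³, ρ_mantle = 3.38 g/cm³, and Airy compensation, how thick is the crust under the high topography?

Root depth r = h ρ_c / (ρ_m − ρ_c) = 4.31 km × 2.89 / 0.49 = 25.42 km.
Total thickness = T + h + r = 32.69 km + 4.31 km + 25.42 km = 62.4 km.

62.4 km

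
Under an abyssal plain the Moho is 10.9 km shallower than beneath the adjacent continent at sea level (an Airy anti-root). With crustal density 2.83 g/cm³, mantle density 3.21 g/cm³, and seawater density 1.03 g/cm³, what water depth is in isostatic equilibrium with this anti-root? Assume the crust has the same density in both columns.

2.3 km

Replacing a thickness d of crust by seawater at the top must be balanced by replacing crust with mantle at the base: d (ρ_c − ρ_w) = a (ρ_m − ρ_c).
d = a (ρ_m − ρ_c)/(ρ_c − ρ_w) = 10.9 km × 0.38/1.8 = 2.3 km.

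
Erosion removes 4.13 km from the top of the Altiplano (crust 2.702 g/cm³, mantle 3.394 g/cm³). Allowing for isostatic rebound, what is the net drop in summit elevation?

0.842 km

Rebound u = e ρ_c/ρ_m = 4.13 km × 2.702/3.394 = 3.288 km.
Net surface drop = e − u = 4.13 km − 3.288 km = e (ρ_m − ρ_c)/ρ_m = 0.842 km.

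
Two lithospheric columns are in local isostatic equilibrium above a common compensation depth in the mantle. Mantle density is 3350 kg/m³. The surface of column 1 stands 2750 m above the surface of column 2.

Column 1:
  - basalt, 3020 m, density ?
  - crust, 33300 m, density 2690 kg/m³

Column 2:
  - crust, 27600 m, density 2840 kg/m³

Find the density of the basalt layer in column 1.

Take the compensation level at the base of the deeper column (depth z_c below the surface of column 1) and equate Σ ρ_i t_i down to z_c; mantle fills any gap and the z_c terms cancel.
Column 1: 3020×ρ + 33300×2690 + (z_c − 36320)×3350
Column 2: 2750×0 + 27600×2840 + (z_c − 2750 − 27600)×3350
The z_c×3350 term appears on both sides and cancels. Collect the known terms of each column as K = Σ(ρt)_known − 3350 × (depth of known layers): K_1 = 89577000 − 3350×36320 = −32095000; K_2 = 78384000 − 3350×(2750 + 27600) = −23288500.
Balance: K_1 + 3020×ρ = K_2, so ρ = (K_2 − K_1)/3020 = 8806500/3020 = 2920 kg/m³.

2920 kg/m³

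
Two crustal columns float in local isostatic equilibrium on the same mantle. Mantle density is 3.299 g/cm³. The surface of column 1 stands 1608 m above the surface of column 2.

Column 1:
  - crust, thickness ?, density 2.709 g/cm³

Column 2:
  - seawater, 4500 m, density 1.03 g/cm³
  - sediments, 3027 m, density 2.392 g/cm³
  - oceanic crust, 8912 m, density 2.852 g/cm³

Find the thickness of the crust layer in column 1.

37700 m

Take the compensation level at the base of the deeper column (depth z_c below the surface of column 1) and equate Σ ρ_i t_i down to z_c; mantle fills any gap and the z_c terms cancel.
Column 1: x×2.709 + (z_c − 0 − x)×3.299
Column 2: 1608×0 + 4500×1.03 + 3027×2.392 + 8912×2.852 + (z_c − 1608 − 16439)×3.299
The z_c×3.299 term appears on both sides and cancels. Collect the known terms of each column as K = Σ(ρt)_known − 3.299 × (depth of known layers): K_1 = 0 − 3.299×0 = 0; K_2 = 37292.608 − 3.299×(1608 + 16439) = −22244.445.
Balance: K_1 − x×(3.299 − 2.709) = K_2, so x = (K_1 − K_2)/(3.299 − 2.709) = 22244.4/0.59 = 37700 m.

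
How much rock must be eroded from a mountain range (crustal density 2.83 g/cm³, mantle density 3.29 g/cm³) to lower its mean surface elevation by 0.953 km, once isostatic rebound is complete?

Net drop Δ = e − u = e − e ρ_c/ρ_m = e (ρ_m − ρ_c)/ρ_m.
e = Δ ρ_m/(ρ_m − ρ_c) = 0.953 km × 3.29/0.46 = 6.82 km.

6.82 km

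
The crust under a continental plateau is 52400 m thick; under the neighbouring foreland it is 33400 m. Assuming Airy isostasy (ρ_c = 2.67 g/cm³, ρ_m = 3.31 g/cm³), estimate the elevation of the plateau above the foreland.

Excess crust Δ = 52400 m − 33400 m = 19000 m, split between elevation h and root r with h + r = Δ.
Airy balance ρ_c h = (ρ_m − ρ_c) r gives r = h ρ_c/(ρ_m − ρ_c), so h (1 + ρ_c/(ρ_m − ρ_c)) = Δ, i.e. h = Δ (ρ_m − ρ_c)/ρ_m.
h = 19000 m × 0.64/3.31 = 3670 m.

3670 m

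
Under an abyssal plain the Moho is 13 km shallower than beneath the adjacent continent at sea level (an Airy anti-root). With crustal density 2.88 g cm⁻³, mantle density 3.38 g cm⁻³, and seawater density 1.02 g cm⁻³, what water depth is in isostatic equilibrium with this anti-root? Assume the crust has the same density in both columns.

Replacing a thickness d of crust by seawater at the top must be balanced by replacing crust with mantle at the base: d (ρ_c − ρ_w) = a (ρ_m − ρ_c).
d = a (ρ_m − ρ_c)/(ρ_c − ρ_w) = 13 km × 0.5/1.86 = 3.49 km.

3.49 km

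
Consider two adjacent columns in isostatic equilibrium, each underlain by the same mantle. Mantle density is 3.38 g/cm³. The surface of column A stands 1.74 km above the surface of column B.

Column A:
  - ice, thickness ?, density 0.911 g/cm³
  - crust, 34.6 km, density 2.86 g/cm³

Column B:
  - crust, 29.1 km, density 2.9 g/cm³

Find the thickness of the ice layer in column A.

0.752 km

Take the compensation level at the base of the deeper column (depth z_c below the surface of column A) and equate Σ ρ_i t_i down to z_c; mantle fills any gap and the z_c terms cancel.
Column A: x×0.911 + 34.6×2.86 + (z_c − 34.6 − x)×3.38
Column B: 1.74×0 + 29.1×2.9 + (z_c − 1.74 − 29.1)×3.38
The z_c×3.38 term appears on both sides and cancels. Collect the known terms of each column as K = Σ(ρt)_known − 3.38 × (depth of known layers): K_A = 98.956 − 3.38×34.6 = −17.992; K_B = 84.39 − 3.38×(1.74 + 29.1) = −19.8492.
Balance: K_A − x×(3.38 − 0.911) = K_B, so x = (K_A − K_B)/(3.38 − 0.911) = 1.8572/2.469 = 0.752 km.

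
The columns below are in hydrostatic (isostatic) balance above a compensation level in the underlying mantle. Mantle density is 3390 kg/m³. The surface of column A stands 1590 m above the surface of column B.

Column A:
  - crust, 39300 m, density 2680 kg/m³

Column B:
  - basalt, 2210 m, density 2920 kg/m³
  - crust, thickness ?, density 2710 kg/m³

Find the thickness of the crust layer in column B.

Take the compensation level at the base of the deeper column (depth z_c below the surface of column A) and equate Σ ρ_i t_i down to z_c; mantle fills any gap and the z_c terms cancel.
Column A: 39300×2680 + (z_c − 39300)×3390
Column B: 1590×0 + 2210×2920 + x×2710 + (z_c − 1590 − 2210 − x)×3390
The z_c×3390 term appears on both sides and cancels. Collect the known terms of each column as K = Σ(ρt)_known − 3390 × (depth of known layers): K_A = 105324000 − 3390×39300 = −27903000; K_B = 6453200 − 3390×(1590 + 2210) = −6428800.
Balance: K_A = K_B − x×(3390 − 2710), so x = (K_B − K_A)/(3390 − 2710) = 21474200/680 = 31600 m.

31600 m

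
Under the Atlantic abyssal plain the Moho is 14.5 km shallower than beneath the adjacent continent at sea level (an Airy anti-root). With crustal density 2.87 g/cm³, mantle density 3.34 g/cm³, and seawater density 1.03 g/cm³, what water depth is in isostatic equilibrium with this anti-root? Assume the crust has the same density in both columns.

3.7 km

Replacing a thickness d of crust by seawater at the top must be balanced by replacing crust with mantle at the base: d (ρ_c − ρ_w) = a (ρ_m − ρ_c).
d = a (ρ_m − ρ_c)/(ρ_c − ρ_w) = 14.5 km × 0.47/1.84 = 3.7 km.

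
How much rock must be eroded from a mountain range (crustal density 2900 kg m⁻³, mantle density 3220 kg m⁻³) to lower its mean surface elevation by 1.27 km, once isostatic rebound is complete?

12.8 km

Net drop Δ = e − u = e − e ρ_c/ρ_m = e (ρ_m − ρ_c)/ρ_m.
e = Δ ρ_m/(ρ_m − ρ_c) = 1.27 km × 3220/320 = 12.8 km.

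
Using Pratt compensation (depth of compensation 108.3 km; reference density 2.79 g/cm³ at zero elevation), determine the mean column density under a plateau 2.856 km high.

Pratt balance: ρ_ref D = ρ (D + h).
ρ = ρ_ref D/(D + h) = 2.79 × 108.3 km/(108.3 km + 2.856 km) = 2.72 g/cm³.

2.72 g/cm³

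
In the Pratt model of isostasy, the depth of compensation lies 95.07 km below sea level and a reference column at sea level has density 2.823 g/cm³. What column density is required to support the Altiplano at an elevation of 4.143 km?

Pratt balance: ρ_ref D = ρ (D + h).
ρ = ρ_ref D/(D + h) = 2.823 × 95.07 km/(95.07 km + 4.143 km) = 2.71 g/cm³.

2.71 g/cm³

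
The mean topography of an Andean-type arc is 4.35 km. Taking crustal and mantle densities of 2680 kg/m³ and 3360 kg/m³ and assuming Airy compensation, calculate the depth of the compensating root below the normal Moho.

For local isostatic compensation: the weight of the topography is balanced by the buoyancy of the root, ρ_c h = (ρ_m − ρ_c) r.
r = h · ρ_c / (ρ_m − ρ_c) = 4.35 km × 2680 / (3360 − 2680) = 17.1 km.

17.1 km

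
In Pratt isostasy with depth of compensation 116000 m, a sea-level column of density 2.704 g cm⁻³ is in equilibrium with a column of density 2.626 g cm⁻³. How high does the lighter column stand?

ρ_ref D = ρ (D + h) → h = D (ρ_ref − ρ)/ρ.
h = 116000 m × (2.704 − 2.626)/2.626 = 3450 m.

3450 m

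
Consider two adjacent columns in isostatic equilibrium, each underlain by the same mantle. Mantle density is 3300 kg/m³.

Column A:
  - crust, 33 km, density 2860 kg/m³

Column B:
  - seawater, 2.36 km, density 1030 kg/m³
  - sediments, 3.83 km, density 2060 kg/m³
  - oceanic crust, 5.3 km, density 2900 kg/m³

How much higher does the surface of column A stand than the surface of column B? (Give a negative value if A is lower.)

0.695 km

For any compensation level in the mantle, the mantle terms cancel and isostasy reduces to e = (Σt_A − Σt_B) − (Σ(ρt)_A − Σ(ρt)_B) / ρ_m.
Σt_A = 33 km; Σt_B = 11.49 km; Σ(ρt)_A = 94380; Σ(ρt)_B = 25690.6 (in km·kg/m³).
e = (33 − 11.49) − (94380 − 25690.6) / 3300 = 0.695 km.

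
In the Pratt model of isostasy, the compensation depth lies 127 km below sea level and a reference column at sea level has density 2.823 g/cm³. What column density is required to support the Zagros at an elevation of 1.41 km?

Pratt balance: ρ_ref D = ρ (D + h).
ρ = ρ_ref D/(D + h) = 2.823 × 127 km/(127 km + 1.41 km) = 2.79 g/cm³.

2.79 g/cm³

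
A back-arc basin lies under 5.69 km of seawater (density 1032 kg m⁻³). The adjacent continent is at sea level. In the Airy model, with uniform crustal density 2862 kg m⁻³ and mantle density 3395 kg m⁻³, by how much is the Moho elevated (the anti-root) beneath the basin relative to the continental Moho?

19.5 km

Isostatic balance requires: replacing crust with seawater at the top is compensated by replacing crust with mantle at the base: d (ρ_c − ρ_w) = a (ρ_m − ρ_c).
a = d (ρ_c − ρ_w)/(ρ_m − ρ_c) = 5.69 km × 1830/533 = 19.5 km.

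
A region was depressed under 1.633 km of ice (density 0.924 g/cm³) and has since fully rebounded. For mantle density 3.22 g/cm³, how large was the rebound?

Removing the load lets mantle flow back in; uplift u satisfies ρ_ice t = ρ_m u.
u = t ρ_ice/ρ_m = 1.633 km × 0.924/3.22 = 0.469 km.

0.469 km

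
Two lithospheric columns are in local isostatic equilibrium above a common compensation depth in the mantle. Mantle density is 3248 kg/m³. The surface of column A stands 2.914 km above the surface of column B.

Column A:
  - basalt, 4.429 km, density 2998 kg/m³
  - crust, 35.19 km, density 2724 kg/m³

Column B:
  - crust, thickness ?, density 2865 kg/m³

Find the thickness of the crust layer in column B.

26.3 km

Take the compensation level at the base of the deeper column (depth z_c below the surface of column A) and equate Σ ρ_i t_i down to z_c; mantle fills any gap and the z_c terms cancel.
Column A: 4.429×2998 + 35.19×2724 + (z_c − 39.619)×3248
Column B: 2.914×0 + x×2865 + (z_c − 2.914 − 0 − x)×3248
The z_c×3248 term appears on both sides and cancels. Collect the known terms of each column as K = Σ(ρt)_known − 3248 × (depth of known layers): K_A = 109135.702 − 3248×39.619 = −19546.81; K_B = 0 − 3248×(2.914 + 0) = −9464.672.
Balance: K_A = K_B − x×(3248 − 2865), so x = (K_B − K_A)/(3248 − 2865) = 10082.1/383 = 26.3 km.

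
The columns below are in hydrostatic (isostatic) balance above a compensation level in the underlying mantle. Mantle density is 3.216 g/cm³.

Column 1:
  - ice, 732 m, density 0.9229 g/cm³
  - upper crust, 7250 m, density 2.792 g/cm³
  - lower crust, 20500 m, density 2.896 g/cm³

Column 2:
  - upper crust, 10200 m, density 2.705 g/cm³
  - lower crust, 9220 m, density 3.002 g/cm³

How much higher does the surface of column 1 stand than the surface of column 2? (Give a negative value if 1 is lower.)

For any compensation level in the mantle, the mantle terms cancel and isostasy reduces to e = (Σt_1 − Σt_2) − (Σ(ρt)_1 − Σ(ρt)_2) / ρ_m.
Σt_1 = 28482 m; Σt_2 = 19420 m; Σ(ρt)_1 = 80285.5628; Σ(ρt)_2 = 55269.44 (in m·g/cm³).
e = (28482 − 19420) − (80285.5628 − 55269.44) / 3.216 = 1280 m.

1280 m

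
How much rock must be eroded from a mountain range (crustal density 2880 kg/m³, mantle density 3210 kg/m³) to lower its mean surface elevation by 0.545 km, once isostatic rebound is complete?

5.3 km

Net drop Δ = e − u = e − e ρ_c/ρ_m = e (ρ_m − ρ_c)/ρ_m.
e = Δ ρ_m/(ρ_m − ρ_c) = 0.545 km × 3210/330 = 5.3 km.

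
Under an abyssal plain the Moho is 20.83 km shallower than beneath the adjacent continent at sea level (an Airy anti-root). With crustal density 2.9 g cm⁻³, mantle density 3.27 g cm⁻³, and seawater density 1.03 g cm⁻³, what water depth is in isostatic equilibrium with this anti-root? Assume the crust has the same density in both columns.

4.12 km

Replacing a thickness d of crust by seawater at the top must be balanced by replacing crust with mantle at the base: d (ρ_c − ρ_w) = a (ρ_m − ρ_c).
d = a (ρ_m − ρ_c)/(ρ_c − ρ_w) = 20.83 km × 0.37/1.87 = 4.12 km.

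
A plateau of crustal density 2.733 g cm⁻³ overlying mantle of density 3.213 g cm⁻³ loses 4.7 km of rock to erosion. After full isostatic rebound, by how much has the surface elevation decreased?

0.702 km

Rebound u = e ρ_c/ρ_m = 4.7 km × 2.733/3.213 = 3.998 km.
Net surface drop = e − u = 4.7 km − 3.998 km = e (ρ_m − ρ_c)/ρ_m = 0.702 km.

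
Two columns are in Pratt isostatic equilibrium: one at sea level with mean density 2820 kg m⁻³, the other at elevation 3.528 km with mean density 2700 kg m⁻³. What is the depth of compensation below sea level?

ρ_ref D = ρ (D + h) → D (ρ_ref − ρ) = ρ h.
D = ρ h/(ρ_ref − ρ) = 2700 × 3.528 km/(2820 − 2700) = 79.4 km.

79.4 km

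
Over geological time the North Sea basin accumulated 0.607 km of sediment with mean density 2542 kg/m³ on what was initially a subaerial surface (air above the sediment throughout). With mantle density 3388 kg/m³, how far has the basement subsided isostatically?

0.455 km

Subaerial load: s = t ρ_sed / ρ_m = 0.607 km × 2542/3388 = 0.455 km.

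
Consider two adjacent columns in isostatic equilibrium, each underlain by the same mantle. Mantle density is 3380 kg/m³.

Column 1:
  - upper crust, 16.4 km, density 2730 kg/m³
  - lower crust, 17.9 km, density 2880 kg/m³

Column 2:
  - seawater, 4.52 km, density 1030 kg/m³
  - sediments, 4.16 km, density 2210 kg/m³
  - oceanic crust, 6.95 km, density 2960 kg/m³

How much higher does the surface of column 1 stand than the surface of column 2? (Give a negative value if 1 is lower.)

0.356 km

For any compensation level in the mantle, the mantle terms cancel and isostasy reduces to e = (Σt_1 − Σt_2) − (Σ(ρt)_1 − Σ(ρt)_2) / ρ_m.
Σt_1 = 34.3 km; Σt_2 = 15.63 km; Σ(ρt)_1 = 96324; Σ(ρt)_2 = 34421.2 (in km·kg/m³).
e = (34.3 − 15.63) − (96324 − 34421.2) / 3380 = 0.356 km.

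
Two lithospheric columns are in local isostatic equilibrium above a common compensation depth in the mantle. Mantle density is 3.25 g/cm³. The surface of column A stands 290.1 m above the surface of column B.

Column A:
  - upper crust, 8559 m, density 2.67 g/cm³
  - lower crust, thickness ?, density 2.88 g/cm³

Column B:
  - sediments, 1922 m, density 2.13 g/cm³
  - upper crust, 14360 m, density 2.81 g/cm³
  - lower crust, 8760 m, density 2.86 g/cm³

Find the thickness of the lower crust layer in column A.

21300 m

Take the compensation level at the base of the deeper column (depth z_c below the surface of column A) and equate Σ ρ_i t_i down to z_c; mantle fills any gap and the z_c terms cancel.
Column A: 8559×2.67 + x×2.88 + (z_c − 8559 − x)×3.25
Column B: 290.1×0 + 1922×2.13 + 14360×2.81 + 8760×2.86 + (z_c − 290.1 − 25042)×3.25
The z_c×3.25 term appears on both sides and cancels. Collect the known terms of each column as K = Σ(ρt)_known − 3.25 × (depth of known layers): K_A = 22852.53 − 3.25×8559 = −4964.22; K_B = 69499.06 − 3.25×(290.1 + 25042) = −12830.265.
Balance: K_A − x×(3.25 − 2.88) = K_B, so x = (K_A − K_B)/(3.25 − 2.88) = 7866.05/0.37 = 21300 m.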